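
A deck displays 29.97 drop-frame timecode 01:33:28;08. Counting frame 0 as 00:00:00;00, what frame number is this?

168080

As if non-drop at 30 labels/s: (1 × 3600 + 33 × 60 + 28) × 30 + 8 = 168248.
Minute boundaries passed: 93; those not divisible by 10: 93 − 9 = 84; dropped labels = 2 × 84 = 168.
Actual frame index = 168248 − 168 = 168080.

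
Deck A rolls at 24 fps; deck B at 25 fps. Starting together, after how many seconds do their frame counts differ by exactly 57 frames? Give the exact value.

57 seconds

The gap grows by |25 − 24| = 1 frame per second.
Time for a 57-frame gap: 57 ÷ (1) = 57 s.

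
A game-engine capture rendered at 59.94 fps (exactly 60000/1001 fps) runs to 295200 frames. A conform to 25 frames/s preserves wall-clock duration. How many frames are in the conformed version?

Target frames = source frames × (target rate / source rate) = 295200 × (25)/(60000/1001) = 295200 × 1001/2400 = 123123.

123123 frames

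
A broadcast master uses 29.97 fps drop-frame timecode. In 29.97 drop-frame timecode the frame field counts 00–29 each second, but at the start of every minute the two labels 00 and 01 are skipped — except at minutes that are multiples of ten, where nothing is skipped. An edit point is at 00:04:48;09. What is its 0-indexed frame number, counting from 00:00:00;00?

8641

Complete 10-minute blocks: 0, each 17982 frames → 0.
Remaining 4 whole minutes in the current block: 1800 + 3 × 1798 = 7194 frames.
Within the current minute: 48 × 30 + 9 − 2 = 1447 (labels ;00/;01 skipped at this minute). Total = 0 + 7194 + 1447 = 8641.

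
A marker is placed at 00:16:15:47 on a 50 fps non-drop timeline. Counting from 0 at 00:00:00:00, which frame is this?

Total seconds to the label: (0 × 3600 + 16 × 60 + 15) = 975.
Frame index = 975 × 50 + 47 = 48797.

frame 48797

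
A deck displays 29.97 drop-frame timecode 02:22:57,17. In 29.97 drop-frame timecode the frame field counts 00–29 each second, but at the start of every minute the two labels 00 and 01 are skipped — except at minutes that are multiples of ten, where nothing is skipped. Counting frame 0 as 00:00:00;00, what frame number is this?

As if non-drop at 30 labels/s: (2 × 3600 + 22 × 60 + 57) × 30 + 17 = 257327.
Minute boundaries passed: 142; those not divisible by 10: 142 − 14 = 128; dropped labels = 2 × 128 = 256.
Actual frame index = 257327 − 256 = 257071.

257071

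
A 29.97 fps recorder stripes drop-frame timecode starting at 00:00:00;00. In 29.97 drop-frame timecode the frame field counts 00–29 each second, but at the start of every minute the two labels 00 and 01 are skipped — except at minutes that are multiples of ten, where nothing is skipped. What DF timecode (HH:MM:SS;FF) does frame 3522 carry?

00:01:57;14

Each 10-minute DF block holds 10 × 60 × 30 − 9 × 2 = 17982 frames. 3522 ÷ 17982 → 0 full blocks, remainder 3522.
Within the partial block the first minute is 1800 frames and each further minute 1798, so 1 further minute boundary passed. Total skipped labels = 18 × 0 + 2 × 1 = 2.
Non-drop label index = 3522 + 2 = 3524; at 30 labels/s that is 00:01:57:14, i.e. DF 00:01:57;14.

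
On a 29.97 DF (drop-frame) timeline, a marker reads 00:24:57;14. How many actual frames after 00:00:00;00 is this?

44880

As if non-drop at 30 labels/s: (0 × 3600 + 24 × 60 + 57) × 30 + 14 = 44924.
Minute boundaries passed: 24; those not divisible by 10: 24 − 2 = 22; dropped labels = 2 × 22 = 44.
Actual frame index = 44924 − 44 = 44880.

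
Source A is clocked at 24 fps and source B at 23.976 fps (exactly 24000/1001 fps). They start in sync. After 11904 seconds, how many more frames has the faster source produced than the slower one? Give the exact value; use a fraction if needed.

A emits 24 × 11904 = 285696 frames; B emits 24000/1001 × 11904 = 285696000/1001.
Difference = 285696/1001 frames (≈ 285.4106); B is behind A.

285696/1001 frames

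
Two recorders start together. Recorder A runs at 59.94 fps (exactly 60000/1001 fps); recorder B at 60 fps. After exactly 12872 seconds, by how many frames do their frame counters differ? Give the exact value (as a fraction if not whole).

772320/1001 frames

A emits 60000/1001 × 12872 = 772320000/1001 frames; B emits 60 × 12872 = 772320.
Difference = 772320/1001 frames (≈ 771.5485); B is ahead of A.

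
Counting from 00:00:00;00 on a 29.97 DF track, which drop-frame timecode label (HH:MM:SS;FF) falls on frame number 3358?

00:01:52;00

Ten DF minutes hold 17982 frames, so frame 3358 lies in block 0 (frames 0–17981) with 3358 frames into that block.
The block's first minute is 1800 frames and the rest 1798 each; 3358 frames reaches minute 1, so 0 × 18 + 1 × 2 = 2 labels have been skipped so far.
Adding those back, label number 3358 + 2 = 3360 at 30 labels/s is 112 s + 0 f = 0 h 1 min 52 s frame 0, i.e. 00:01:52;00.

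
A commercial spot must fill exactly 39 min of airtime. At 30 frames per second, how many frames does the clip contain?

39 min = 2340 s.
Frames = 2340 × 30 = 70200.

70200 frames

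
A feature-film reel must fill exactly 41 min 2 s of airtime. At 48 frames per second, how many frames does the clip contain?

118176 frames

41 min 2 s = 2462 s.
Frames = 2462 × 48 = 118176.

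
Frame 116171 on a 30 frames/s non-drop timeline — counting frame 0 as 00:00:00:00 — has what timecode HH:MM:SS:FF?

116171 ÷ 30 = 3872 full seconds, remainder 11 frames.
3872 s = 1 h 4 min 32 s.
Timecode: 01:04:32:11.

01:04:32:11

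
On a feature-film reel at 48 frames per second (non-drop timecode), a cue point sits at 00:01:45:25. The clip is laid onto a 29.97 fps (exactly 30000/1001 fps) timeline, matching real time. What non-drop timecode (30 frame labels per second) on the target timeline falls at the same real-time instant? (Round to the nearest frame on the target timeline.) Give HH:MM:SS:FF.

00:01:45:12

Source frame index: (0×3600 + 1×60 + 45) × 48 + 25 = 5065.
Real time: 5065 / (48) = 5065/48 s.
Target frame: (5065/48) × (30000/1001) = 3165625/1001 ≈ 3162.463 → 3162.
At 30 labels/s: frame 3162 → 00:01:45:12.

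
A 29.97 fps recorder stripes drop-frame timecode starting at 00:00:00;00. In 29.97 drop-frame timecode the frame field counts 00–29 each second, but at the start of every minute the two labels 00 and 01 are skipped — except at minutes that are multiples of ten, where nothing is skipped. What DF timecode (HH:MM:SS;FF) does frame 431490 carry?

03:59:57;12

Each 10-minute DF block holds 10 × 60 × 30 − 9 × 2 = 17982 frames. 431490 ÷ 17982 → 23 full blocks, remainder 17904.
Within the partial block the first minute is 1800 frames and each further minute 1798, so 9 further minute boundaries passed. Total skipped labels = 18 × 23 + 2 × 9 = 432.
Non-drop label index = 431490 + 432 = 431922; at 30 labels/s that is 03:59:57:12, i.e. DF 03:59:57;12.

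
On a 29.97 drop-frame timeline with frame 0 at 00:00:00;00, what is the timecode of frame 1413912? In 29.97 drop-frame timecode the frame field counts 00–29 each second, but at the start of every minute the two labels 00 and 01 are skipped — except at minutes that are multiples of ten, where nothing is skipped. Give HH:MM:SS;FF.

Each 10-minute DF block holds 10 × 60 × 30 − 9 × 2 = 17982 frames. 1413912 ÷ 17982 → 78 full blocks, remainder 11316.
Within the partial block the first minute is 1800 frames and each further minute 1798, so 6 further minute boundaries passed. Total skipped labels = 18 × 78 + 2 × 6 = 1416.
Non-drop label index = 1413912 + 1416 = 1415328; at 30 labels/s that is 13:06:17:18, i.e. DF 13:06:17;18.

13:06:17;18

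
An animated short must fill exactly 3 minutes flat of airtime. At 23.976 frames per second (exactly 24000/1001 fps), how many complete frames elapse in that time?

3 min = 180 s.
Frames = 180 × 24000/1001 = 4320000/1001 ≈ 4315.6843.
Complete frames: 4315.

4315 frames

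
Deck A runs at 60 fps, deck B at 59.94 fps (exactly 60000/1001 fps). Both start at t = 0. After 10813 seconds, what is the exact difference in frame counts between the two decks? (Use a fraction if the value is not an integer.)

A emits 60 × 10813 = 648780 frames; B emits 60000/1001 × 10813 = 58980000/91.
Difference = 58980/91 frames (≈ 648.1319); B is behind A.

58980/91 frames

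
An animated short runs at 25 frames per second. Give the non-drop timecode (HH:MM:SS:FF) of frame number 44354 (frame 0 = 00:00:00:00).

00:29:34:04

44354 ÷ 25 = 1774 full seconds, remainder 4 frames.
1774 s = 0 h 29 min 34 s.
Timecode: 00:29:34:04.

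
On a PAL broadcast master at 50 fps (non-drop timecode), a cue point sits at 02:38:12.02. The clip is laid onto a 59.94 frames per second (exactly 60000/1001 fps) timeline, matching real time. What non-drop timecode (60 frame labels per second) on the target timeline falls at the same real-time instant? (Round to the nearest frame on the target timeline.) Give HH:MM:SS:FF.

02:38:02:33

Source frame index: (2×3600 + 38×60 + 12) × 50 + 2 = 474602.
Real time: 474602 / (50) = 237301/25 s.
Target frame: (237301/25) × (60000/1001) = 569522400/1001 ≈ 568953.447 → 568953.
At 60 labels/s: frame 568953 → 02:38:02:33.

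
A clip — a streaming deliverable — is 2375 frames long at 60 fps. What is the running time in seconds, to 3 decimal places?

39.583 seconds

Running time = 2375 × 1/60 = 475/12 s ≈ 39.583 s.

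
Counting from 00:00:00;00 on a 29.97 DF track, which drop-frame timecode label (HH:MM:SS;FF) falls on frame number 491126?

04:33:07;08

Each 10-minute DF block holds 10 × 60 × 30 − 9 × 2 = 17982 frames. 491126 ÷ 17982 → 27 full blocks, remainder 5612.
Within the partial block the first minute is 1800 frames and each further minute 1798, so 3 further minute boundaries passed. Total skipped labels = 18 × 27 + 2 × 3 = 492.
Non-drop label index = 491126 + 492 = 491618; at 30 labels/s that is 04:33:07:08, i.e. DF 04:33:07;08.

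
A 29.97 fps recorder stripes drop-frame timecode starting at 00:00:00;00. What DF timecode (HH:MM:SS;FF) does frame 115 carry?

Each 10-minute DF block holds 10 × 60 × 30 − 9 × 2 = 17982 frames. 115 ÷ 17982 → 0 full blocks, remainder 115.
Within the partial block the first minute is 1800 frames and each further minute 1798, so 0 further minute boundaries passed. Total skipped labels = 18 × 0 + 2 × 0 = 0.
Non-drop label index = 115 + 0 = 115; at 30 labels/s that is 00:00:03:25, i.e. DF 00:00:03;25.

00:00:03;25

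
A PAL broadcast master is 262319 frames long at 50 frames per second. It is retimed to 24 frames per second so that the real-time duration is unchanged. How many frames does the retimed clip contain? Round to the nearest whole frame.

125913 frames

Frames at target rate = 262319 × (24) / (50) = 3147828/25 ≈ 125913.120.
Nearest whole frame: 125913.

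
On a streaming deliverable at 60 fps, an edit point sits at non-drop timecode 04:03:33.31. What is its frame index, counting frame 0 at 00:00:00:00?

876811

Total seconds to the label: (4 × 3600 + 3 × 60 + 33) = 14613.
Frame index = 14613 × 60 + 31 = 876811.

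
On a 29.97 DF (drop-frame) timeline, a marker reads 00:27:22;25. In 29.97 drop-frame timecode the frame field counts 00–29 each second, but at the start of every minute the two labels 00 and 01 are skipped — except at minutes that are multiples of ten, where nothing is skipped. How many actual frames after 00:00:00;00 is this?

As if non-drop at 30 labels/s: (0 × 3600 + 27 × 60 + 22) × 30 + 25 = 49285.
Minute boundaries passed: 27; those not divisible by 10: 27 − 2 = 25; dropped labels = 2 × 25 = 50.
Actual frame index = 49285 − 50 = 49235.

49235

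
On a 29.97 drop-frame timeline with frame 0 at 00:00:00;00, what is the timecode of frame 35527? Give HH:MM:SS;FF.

00:19:45;13

Each 10-minute DF block holds 10 × 60 × 30 − 9 × 2 = 17982 frames. 35527 ÷ 17982 → 1 full block, remainder 17545.
Within the partial block the first minute is 1800 frames and each further minute 1798, so 9 further minute boundaries passed. Total skipped labels = 18 × 1 + 2 × 9 = 36.
Non-drop label index = 35527 + 36 = 35563; at 30 labels/s that is 00:19:45:13, i.e. DF 00:19:45;13.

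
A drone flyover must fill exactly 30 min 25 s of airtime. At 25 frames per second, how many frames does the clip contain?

30 min 25 s = 1825 s.
Frames = 1825 × 25 = 45625.

45625 frames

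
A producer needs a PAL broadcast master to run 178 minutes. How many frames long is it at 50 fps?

178 min = 10680 s.
Frames = 10680 × 50 = 534000.

534000 frames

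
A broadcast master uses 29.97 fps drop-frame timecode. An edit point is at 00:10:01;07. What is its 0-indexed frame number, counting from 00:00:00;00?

18019

As if non-drop at 30 labels/s: (0 × 3600 + 10 × 60 + 1) × 30 + 7 = 18037.
Minute boundaries passed: 10; those not divisible by 10: 10 − 1 = 9; dropped labels = 2 × 9 = 18.
Actual frame index = 18037 − 18 = 18019.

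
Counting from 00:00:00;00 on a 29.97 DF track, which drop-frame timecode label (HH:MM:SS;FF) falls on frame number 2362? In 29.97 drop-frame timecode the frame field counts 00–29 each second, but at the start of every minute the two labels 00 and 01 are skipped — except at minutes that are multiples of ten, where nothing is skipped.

00:01:18;24

Each 10-minute DF block holds 10 × 60 × 30 − 9 × 2 = 17982 frames. 2362 ÷ 17982 → 0 full blocks, remainder 2362.
Within the partial block the first minute is 1800 frames and each further minute 1798, so 1 further minute boundary passed. Total skipped labels = 18 × 0 + 2 × 1 = 2.
Non-drop label index = 2362 + 2 = 2364; at 30 labels/s that is 00:01:18:24, i.e. DF 00:01:18;24.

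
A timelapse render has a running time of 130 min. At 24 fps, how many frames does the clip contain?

130 min = 7800 s.
Frames = 7800 × 24 = 187200.

187200 frames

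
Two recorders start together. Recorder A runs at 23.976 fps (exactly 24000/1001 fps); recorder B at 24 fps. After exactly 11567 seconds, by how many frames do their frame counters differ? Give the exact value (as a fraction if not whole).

A emits 24000/1001 × 11567 = 277608000/1001 frames; B emits 24 × 11567 = 277608.
Difference = 277608/1001 frames (≈ 277.3307); B is ahead of A.

277608/1001 frames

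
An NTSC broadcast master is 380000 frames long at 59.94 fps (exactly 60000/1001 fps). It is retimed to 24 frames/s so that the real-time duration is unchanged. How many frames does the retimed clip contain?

152152 frames

Target frames = source frames × (target rate / source rate) = 380000 × (24)/(60000/1001) = 380000 × 1001/2500 = 152152.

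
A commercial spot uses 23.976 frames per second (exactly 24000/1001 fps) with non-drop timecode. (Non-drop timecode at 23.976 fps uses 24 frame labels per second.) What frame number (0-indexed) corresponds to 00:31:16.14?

45038

Total seconds to the label: (0 × 3600 + 31 × 60 + 16) = 1876.
Frame index = 1876 × 24 + 14 = 45038.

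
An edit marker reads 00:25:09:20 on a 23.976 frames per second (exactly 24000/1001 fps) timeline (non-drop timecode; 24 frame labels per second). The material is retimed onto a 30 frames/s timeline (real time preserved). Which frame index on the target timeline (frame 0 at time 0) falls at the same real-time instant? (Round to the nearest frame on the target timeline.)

frame 45340

Source frame index: (0×3600 + 25×60 + 9) × 24 + 20 = 36236.
Real time: 36236 / (24000/1001) = 9068059/6000 s.
Target frame: (9068059/6000) × (30) = 9068059/200 ≈ 45340.295 → 45340.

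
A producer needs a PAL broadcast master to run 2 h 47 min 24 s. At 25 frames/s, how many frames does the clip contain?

251100 frames

2 h 47 min 24 s = 10044 s.
Frames = 10044 × 25 = 251100.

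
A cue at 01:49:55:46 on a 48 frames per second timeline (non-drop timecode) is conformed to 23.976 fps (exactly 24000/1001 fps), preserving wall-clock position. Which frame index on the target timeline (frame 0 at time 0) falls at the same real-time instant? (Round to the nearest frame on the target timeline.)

Source frame index: (1×3600 + 49×60 + 55) × 48 + 46 = 316606.
Real time: 316606 / (48) = 158303/24 s.
Target frame: (158303/24) × (24000/1001) = 158303000/1001 ≈ 158144.855 → 158145.

frame 158145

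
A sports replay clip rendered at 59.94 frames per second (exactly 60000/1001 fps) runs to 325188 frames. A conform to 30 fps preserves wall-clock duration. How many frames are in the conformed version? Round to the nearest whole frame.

162757 frames

Frames at target rate = 325188 × (30) / (60000/1001) = 81378297/500 ≈ 162756.594.
Nearest whole frame: 162757.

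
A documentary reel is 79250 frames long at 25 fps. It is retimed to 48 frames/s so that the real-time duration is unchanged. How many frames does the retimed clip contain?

Target frames = source frames × (target rate / source rate) = 79250 × (48)/(25) = 79250 × 48/25 = 152160.

152160 frames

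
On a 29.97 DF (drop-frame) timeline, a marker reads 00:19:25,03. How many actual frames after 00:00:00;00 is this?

34917

As if non-drop at 30 labels/s: (0 × 3600 + 19 × 60 + 25) × 30 + 3 = 34953.
Minute boundaries passed: 19; those not divisible by 10: 19 − 1 = 18; dropped labels = 2 × 18 = 36.
Actual frame index = 34953 − 36 = 34917.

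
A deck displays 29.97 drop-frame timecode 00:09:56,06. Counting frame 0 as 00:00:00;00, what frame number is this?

17868

As if non-drop at 30 labels/s: (0 × 3600 + 9 × 60 + 56) × 30 + 6 = 17886.
Minute boundaries passed: 9; those not divisible by 10: 9 − 0 = 9; dropped labels = 2 × 9 = 18.
Actual frame index = 17886 − 18 = 17868.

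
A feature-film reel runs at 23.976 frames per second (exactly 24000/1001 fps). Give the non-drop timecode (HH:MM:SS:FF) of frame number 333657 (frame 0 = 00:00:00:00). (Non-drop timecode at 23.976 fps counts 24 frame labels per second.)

03:51:42:09

333657 ÷ 24 = 13902 full seconds, remainder 9 frames.
13902 s = 3 h 51 min 42 s.
Timecode: 03:51:42:09.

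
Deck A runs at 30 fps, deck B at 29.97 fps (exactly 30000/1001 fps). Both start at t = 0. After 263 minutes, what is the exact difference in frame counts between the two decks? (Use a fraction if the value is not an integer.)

473400/1001 frames

263 min = 15780 s.
A emits 30 × 15780 = 473400 frames; B emits 30000/1001 × 15780 = 473400000/1001.
Difference = 473400/1001 frames (≈ 472.9271); B is behind A.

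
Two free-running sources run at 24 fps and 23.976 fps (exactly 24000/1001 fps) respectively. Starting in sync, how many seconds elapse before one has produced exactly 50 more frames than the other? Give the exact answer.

25025/12 seconds

The gap grows by |24000/1001 − 24| = 24/1001 frames per second.
Time for a 50-frame gap: 50 ÷ (24/1001) = 25025/12 s.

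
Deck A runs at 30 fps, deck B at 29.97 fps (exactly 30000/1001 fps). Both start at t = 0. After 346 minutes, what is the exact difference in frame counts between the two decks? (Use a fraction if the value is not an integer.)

346 min = 20760 s.
A emits 30 × 20760 = 622800 frames; B emits 30000/1001 × 20760 = 622800000/1001.
Difference = 622800/1001 frames (≈ 622.1778); B is behind A.

622800/1001 frames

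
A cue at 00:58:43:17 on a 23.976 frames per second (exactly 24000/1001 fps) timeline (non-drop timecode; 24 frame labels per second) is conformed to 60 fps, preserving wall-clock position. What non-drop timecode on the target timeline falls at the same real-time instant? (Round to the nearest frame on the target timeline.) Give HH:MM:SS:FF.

Source frame index: (0×3600 + 58×60 + 43) × 24 + 17 = 84569.
Real time: 84569 / (24000/1001) = 84653569/24000 s.
Target frame: (84653569/24000) × (60) = 84653569/400 ≈ 211633.922 → 211634.
At 60 labels/s: frame 211634 → 00:58:47:14.

00:58:47:14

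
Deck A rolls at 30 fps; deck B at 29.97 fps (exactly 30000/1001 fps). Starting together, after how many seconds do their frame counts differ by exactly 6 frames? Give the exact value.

The gap grows by |30000/1001 − 30| = 30/1001 frames per second.
Time for a 6-frame gap: 6 ÷ (30/1001) = 200.2 s.

200.2 seconds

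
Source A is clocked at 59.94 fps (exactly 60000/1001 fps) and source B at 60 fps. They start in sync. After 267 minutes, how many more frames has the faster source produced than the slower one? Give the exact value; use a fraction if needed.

267 min = 16020 s.
A emits 60000/1001 × 16020 = 961200000/1001 frames; B emits 60 × 16020 = 961200.
Difference = 961200/1001 frames (≈ 960.2398); B is ahead of A.

961200/1001 frames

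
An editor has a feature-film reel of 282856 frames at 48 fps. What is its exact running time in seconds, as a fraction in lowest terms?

Running time = 282856 ÷ (48) = 282856 × 1/48 = 35357/6 s.

35357/6 seconds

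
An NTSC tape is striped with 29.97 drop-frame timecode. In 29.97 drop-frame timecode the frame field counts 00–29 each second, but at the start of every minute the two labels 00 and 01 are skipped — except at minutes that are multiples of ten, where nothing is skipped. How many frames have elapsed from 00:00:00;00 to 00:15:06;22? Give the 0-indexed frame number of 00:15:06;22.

As if non-drop at 30 labels/s: (0 × 3600 + 15 × 60 + 6) × 30 + 22 = 27202.
Minute boundaries passed: 15; those not divisible by 10: 15 − 1 = 14; dropped labels = 2 × 14 = 28.
Actual frame index = 27202 − 28 = 27174.

27174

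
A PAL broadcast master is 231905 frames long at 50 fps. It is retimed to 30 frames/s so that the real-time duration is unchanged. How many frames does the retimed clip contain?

139143 frames

Target frames = source frames × (target rate / source rate) = 231905 × (30)/(50) = 231905 × 3/5 = 139143.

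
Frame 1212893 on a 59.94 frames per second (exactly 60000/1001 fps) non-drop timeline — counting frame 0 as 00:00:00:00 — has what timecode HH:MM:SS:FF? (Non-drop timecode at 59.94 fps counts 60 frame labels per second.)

05:36:54:53

1212893 ÷ 60 = 20214 full seconds, remainder 53 frames.
20214 s = 5 h 36 min 54 s.
Timecode: 05:36:54:53.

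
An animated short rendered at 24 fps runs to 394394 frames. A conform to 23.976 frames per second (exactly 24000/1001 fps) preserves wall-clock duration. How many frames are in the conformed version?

Target frames = source frames × (target rate / source rate) = 394394 × (24000/1001)/(24) = 394394 × 1000/1001 = 394000.

394000 frames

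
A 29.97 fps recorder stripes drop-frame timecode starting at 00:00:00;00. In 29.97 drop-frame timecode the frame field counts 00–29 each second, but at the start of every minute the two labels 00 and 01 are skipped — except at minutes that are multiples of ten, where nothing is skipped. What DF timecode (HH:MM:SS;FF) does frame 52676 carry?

00:29:17;20

Ten DF minutes hold 17982 frames, so frame 52676 lies in block 2 (frames 35964–53945) with 16712 frames into that block.
The block's first minute is 1800 frames and the rest 1798 each; 16712 frames reaches minute 9, so 2 × 18 + 9 × 2 = 54 labels have been skipped so far.
Adding those back, label number 52676 + 54 = 52730 at 30 labels/s is 1757 s + 20 f = 0 h 29 min 17 s frame 20, i.e. 00:29:17;20.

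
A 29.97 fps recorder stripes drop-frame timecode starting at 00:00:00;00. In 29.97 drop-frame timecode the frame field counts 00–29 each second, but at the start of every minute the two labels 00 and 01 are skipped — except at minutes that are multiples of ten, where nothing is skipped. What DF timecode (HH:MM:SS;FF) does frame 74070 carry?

Each 10-minute DF block holds 10 × 60 × 30 − 9 × 2 = 17982 frames. 74070 ÷ 17982 → 4 full blocks, remainder 2142.
Within the partial block the first minute is 1800 frames and each further minute 1798, so 1 further minute boundary passed. Total skipped labels = 18 × 4 + 2 × 1 = 74.
Non-drop label index = 74070 + 74 = 74144; at 30 labels/s that is 00:41:11:14, i.e. DF 00:41:11;14.

00:41:11;14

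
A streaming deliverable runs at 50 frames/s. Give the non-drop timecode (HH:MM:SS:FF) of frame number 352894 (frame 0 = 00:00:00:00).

352894 ÷ 50 = 7057 full seconds, remainder 44 frames.
7057 s = 1 h 57 min 37 s.
Timecode: 01:57:37:44.

01:57:37:44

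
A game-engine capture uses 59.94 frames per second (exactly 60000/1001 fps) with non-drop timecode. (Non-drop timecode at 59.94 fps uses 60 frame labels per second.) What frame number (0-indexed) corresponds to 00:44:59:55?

Total seconds to the label: (0 × 3600 + 44 × 60 + 59) = 2699.
Frame index = 2699 × 60 + 55 = 161995.

161995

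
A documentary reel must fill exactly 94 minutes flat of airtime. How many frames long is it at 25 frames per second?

141000 frames

94 min = 5640 s.
Frames = 5640 × 25 = 141000.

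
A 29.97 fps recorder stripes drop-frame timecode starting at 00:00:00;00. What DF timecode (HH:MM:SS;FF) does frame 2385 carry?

Ten DF minutes hold 17982 frames, so frame 2385 lies in block 0 (frames 0–17981) with 2385 frames into that block.
The block's first minute is 1800 frames and the rest 1798 each; 2385 frames reaches minute 1, so 0 × 18 + 1 × 2 = 2 labels have been skipped so far.
Adding those back, label number 2385 + 2 = 2387 at 30 labels/s is 79 s + 17 f = 0 h 1 min 19 s frame 17, i.e. 00:01:19;17.

00:01:19;17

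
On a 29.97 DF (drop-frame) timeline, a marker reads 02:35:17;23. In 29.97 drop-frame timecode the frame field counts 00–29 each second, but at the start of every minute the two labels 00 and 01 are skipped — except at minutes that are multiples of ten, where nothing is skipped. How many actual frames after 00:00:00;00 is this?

279253

Complete 10-minute blocks: 15, each 17982 frames → 269730.
Remaining 5 whole minutes in the current block: 1800 + 4 × 1798 = 8992 frames.
Within the current minute: 17 × 30 + 23 − 2 = 531 (labels ;00/;01 skipped at this minute). Total = 269730 + 8992 + 531 = 279253.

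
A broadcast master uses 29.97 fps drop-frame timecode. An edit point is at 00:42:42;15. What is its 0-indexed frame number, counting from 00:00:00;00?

Complete 10-minute blocks: 4, each 17982 frames → 71928.
Remaining 2 whole minutes in the current block: 1800 + 1 × 1798 = 3598 frames.
Within the current minute: 42 × 30 + 15 − 2 = 1273 (labels ;00/;01 skipped at this minute). Total = 71928 + 3598 + 1273 = 76799.

76799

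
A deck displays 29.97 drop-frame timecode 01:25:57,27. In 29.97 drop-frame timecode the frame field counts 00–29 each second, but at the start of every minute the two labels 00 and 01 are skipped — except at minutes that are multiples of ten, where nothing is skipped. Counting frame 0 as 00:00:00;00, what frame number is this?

154583

As if non-drop at 30 labels/s: (1 × 3600 + 25 × 60 + 57) × 30 + 27 = 154737.
Minute boundaries passed: 85; those not divisible by 10: 85 − 8 = 77; dropped labels = 2 × 77 = 154.
Actual frame index = 154737 − 154 = 154583.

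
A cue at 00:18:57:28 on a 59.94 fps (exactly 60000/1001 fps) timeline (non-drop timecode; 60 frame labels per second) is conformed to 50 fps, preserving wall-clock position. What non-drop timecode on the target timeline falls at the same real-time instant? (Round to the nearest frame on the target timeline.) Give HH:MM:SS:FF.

Source frame index: (0×3600 + 18×60 + 57) × 60 + 28 = 68248.
Real time: 68248 / (60000/1001) = 8539531/7500 s.
Target frame: (8539531/7500) × (50) = 8539531/150 ≈ 56930.207 → 56930.
At 50 labels/s: frame 56930 → 00:18:58:30.

00:18:58:30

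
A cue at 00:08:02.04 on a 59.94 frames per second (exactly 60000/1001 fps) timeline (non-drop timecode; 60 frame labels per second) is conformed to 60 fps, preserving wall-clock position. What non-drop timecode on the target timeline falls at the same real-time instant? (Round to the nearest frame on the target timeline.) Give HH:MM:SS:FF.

Source frame index: (0×3600 + 8×60 + 2) × 60 + 4 = 28924.
Real time: 28924 / (60000/1001) = 7238231/15000 s.
Target frame: (7238231/15000) × (60) = 7238231/250 ≈ 28952.924 → 28953.
At 60 labels/s: frame 28953 → 00:08:02:33.

00:08:02:33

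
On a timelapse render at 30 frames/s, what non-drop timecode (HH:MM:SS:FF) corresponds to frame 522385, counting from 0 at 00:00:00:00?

522385 ÷ 30 = 17412 full seconds, remainder 25 frames.
17412 s = 4 h 50 min 12 s.
Timecode: 04:50:12:25.

04:50:12:25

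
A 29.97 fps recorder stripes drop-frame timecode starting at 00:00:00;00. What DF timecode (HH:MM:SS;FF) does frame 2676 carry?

00:01:29;08

Ten DF minutes hold 17982 frames, so frame 2676 lies in block 0 (frames 0–17981) with 2676 frames into that block.
The block's first minute is 1800 frames and the rest 1798 each; 2676 frames reaches minute 1, so 0 × 18 + 1 × 2 = 2 labels have been skipped so far.
Adding those back, label number 2676 + 2 = 2678 at 30 labels/s is 89 s + 8 f = 0 h 1 min 29 s frame 8, i.e. 00:01:29;08.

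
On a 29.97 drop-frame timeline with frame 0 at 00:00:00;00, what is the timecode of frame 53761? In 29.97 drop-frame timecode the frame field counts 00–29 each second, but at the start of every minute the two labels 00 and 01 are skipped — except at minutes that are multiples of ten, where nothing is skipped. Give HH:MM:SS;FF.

Ten DF minutes hold 17982 frames, so frame 53761 lies in block 2 (frames 35964–53945) with 17797 frames into that block.
The block's first minute is 1800 frames and the rest 1798 each; 17797 frames reaches minute 9, so 2 × 18 + 9 × 2 = 54 labels have been skipped so far.
Adding those back, label number 53761 + 54 = 53815 at 30 labels/s is 1793 s + 25 f = 0 h 29 min 53 s frame 25, i.e. 00:29:53;25.

00:29:53;25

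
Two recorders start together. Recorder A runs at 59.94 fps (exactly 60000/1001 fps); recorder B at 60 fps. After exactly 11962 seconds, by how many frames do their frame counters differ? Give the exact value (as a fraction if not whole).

717720/1001 frames

A emits 60000/1001 × 11962 = 717720000/1001 frames; B emits 60 × 11962 = 717720.
Difference = 717720/1001 frames (≈ 717.0030); B is ahead of A.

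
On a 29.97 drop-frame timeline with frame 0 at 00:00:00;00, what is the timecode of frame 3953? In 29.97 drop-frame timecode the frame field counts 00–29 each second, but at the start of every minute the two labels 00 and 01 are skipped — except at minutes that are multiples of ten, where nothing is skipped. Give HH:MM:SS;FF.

Ten DF minutes hold 17982 frames, so frame 3953 lies in block 0 (frames 0–17981) with 3953 frames into that block.
The block's first minute is 1800 frames and the rest 1798 each; 3953 frames reaches minute 2, so 0 × 18 + 2 × 2 = 4 labels have been skipped so far.
Adding those back, label number 3953 + 4 = 3957 at 30 labels/s is 131 s + 27 f = 0 h 2 min 11 s frame 27, i.e. 00:02:11;27.

00:02:11;27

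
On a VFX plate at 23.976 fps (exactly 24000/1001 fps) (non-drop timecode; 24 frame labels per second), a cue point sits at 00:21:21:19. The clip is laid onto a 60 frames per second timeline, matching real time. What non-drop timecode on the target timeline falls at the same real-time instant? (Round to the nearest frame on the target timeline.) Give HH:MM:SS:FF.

Source frame index: (0×3600 + 21×60 + 21) × 24 + 19 = 30763.
Real time: 30763 / (24000/1001) = 30793763/24000 s.
Target frame: (30793763/24000) × (60) = 30793763/400 ≈ 76984.408 → 76984.
At 60 labels/s: frame 76984 → 00:21:23:04.

00:21:23:04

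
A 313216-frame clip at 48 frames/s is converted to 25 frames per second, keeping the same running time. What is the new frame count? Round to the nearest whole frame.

Frames at target rate = 313216 × (25) / (48) = 489400/3 ≈ 163133.333.
Nearest whole frame: 163133.

163133 frames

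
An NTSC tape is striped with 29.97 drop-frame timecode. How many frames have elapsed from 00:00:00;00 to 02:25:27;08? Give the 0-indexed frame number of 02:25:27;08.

261556

Complete 10-minute blocks: 14, each 17982 frames → 251748.
Remaining 5 whole minutes in the current block: 1800 + 4 × 1798 = 8992 frames.
Within the current minute: 27 × 30 + 8 − 2 = 816 (labels ;00/;01 skipped at this minute). Total = 251748 + 8992 + 816 = 261556.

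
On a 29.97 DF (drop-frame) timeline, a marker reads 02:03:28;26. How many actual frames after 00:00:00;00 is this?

222044

As if non-drop at 30 labels/s: (2 × 3600 + 3 × 60 + 28) × 30 + 26 = 222266.
Minute boundaries passed: 123; those not divisible by 10: 123 − 12 = 111; dropped labels = 2 × 111 = 222.
Actual frame index = 222266 − 222 = 222044.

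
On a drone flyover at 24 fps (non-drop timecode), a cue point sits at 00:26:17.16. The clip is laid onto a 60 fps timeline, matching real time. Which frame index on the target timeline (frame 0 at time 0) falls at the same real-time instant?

Source frame index: (0×3600 + 26×60 + 17) × 24 + 16 = 37864.
Real time: 37864 / (24) = 4733/3 s.
Target frame: (4733/3) × (60) = 94660.

frame 94660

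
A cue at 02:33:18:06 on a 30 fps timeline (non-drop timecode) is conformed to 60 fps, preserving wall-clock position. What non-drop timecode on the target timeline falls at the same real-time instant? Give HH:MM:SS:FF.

02:33:18:12

Source frame index: (2×3600 + 33×60 + 18) × 30 + 6 = 275946.
Real time: 275946 / (30) = 45991/5 s.
Target frame: (45991/5) × (60) = 551892.
At 60 labels/s: frame 551892 → 02:33:18:12.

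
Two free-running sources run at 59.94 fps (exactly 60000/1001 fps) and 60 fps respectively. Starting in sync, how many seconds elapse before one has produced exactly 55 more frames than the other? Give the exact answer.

The gap grows by |60 − 60000/1001| = 60/1001 frames per second.
Time for a 55-frame gap: 55 ÷ (60/1001) = 11011/12 s.

11011/12 seconds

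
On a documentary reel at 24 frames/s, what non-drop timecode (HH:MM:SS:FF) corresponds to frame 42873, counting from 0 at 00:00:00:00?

42873 ÷ 24 = 1786 full seconds, remainder 9 frames.
1786 s = 0 h 29 min 46 s.
Timecode: 00:29:46:09.

00:29:46:09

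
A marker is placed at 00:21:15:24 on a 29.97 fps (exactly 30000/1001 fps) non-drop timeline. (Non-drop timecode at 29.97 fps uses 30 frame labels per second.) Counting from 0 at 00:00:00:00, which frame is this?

38274

Total seconds to the label: (0 × 3600 + 21 × 60 + 15) = 1275.
Frame index = 1275 × 30 + 24 = 38274.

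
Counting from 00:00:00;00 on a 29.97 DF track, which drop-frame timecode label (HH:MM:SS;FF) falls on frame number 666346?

06:10:33;22

Each 10-minute DF block holds 10 × 60 × 30 − 9 × 2 = 17982 frames. 666346 ÷ 17982 → 37 full blocks, remainder 1012.
Within the partial block the first minute is 1800 frames and each further minute 1798, so 0 further minute boundaries passed. Total skipped labels = 18 × 37 + 2 × 0 = 666.
Non-drop label index = 666346 + 666 = 667012; at 30 labels/s that is 06:10:33:22, i.e. DF 06:10:33;22.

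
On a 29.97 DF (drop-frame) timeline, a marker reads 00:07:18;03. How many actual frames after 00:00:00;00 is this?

13129

Complete 10-minute blocks: 0, each 17982 frames → 0.
Remaining 7 whole minutes in the current block: 1800 + 6 × 1798 = 12588 frames.
Within the current minute: 18 × 30 + 3 − 2 = 541 (labels ;00/;01 skipped at this minute). Total = 0 + 12588 + 541 = 13129.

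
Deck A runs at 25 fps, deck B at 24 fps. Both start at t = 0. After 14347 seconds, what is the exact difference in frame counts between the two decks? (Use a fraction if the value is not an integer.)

14347 frames

A emits 25 × 14347 = 358675 frames; B emits 24 × 14347 = 344328.
Difference = 14347 frames; B is behind A.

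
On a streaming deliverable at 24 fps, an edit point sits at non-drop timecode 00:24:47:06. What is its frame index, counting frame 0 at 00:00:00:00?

Total seconds to the label: (0 × 3600 + 24 × 60 + 47) = 1487.
Frame index = 1487 × 24 + 6 = 35694.

frame 35694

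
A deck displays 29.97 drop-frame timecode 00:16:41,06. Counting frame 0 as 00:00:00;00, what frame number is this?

30006

Complete 10-minute blocks: 1, each 17982 frames → 17982.
Remaining 6 whole minutes in the current block: 1800 + 5 × 1798 = 10790 frames.
Within the current minute: 41 × 30 + 6 − 2 = 1234 (labels ;00/;01 skipped at this minute). Total = 17982 + 10790 + 1234 = 30006.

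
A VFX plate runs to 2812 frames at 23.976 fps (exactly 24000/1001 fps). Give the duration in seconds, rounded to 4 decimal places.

117.2838 seconds

Running time = 2812 × 1001/24000 = 703703/6000 s ≈ 117.2838 s.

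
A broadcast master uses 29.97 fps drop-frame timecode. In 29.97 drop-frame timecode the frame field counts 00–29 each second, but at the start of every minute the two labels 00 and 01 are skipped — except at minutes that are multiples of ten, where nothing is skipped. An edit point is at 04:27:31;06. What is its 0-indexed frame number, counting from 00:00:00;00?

Complete 10-minute blocks: 26, each 17982 frames → 467532.
Remaining 7 whole minutes in the current block: 1800 + 6 × 1798 = 12588 frames.
Within the current minute: 31 × 30 + 6 − 2 = 934 (labels ;00/;01 skipped at this minute). Total = 467532 + 12588 + 934 = 481054.

481054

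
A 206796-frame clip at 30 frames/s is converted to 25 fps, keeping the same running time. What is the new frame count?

172330 frames

Target frames = source frames × (target rate / source rate) = 206796 × (25)/(30) = 206796 × 5/6 = 172330.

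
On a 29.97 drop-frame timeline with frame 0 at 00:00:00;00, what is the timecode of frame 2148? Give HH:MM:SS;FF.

00:01:11;20

Ten DF minutes hold 17982 frames, so frame 2148 lies in block 0 (frames 0–17981) with 2148 frames into that block.
The block's first minute is 1800 frames and the rest 1798 each; 2148 frames reaches minute 1, so 0 × 18 + 1 × 2 = 2 labels have been skipped so far.
Adding those back, label number 2148 + 2 = 2150 at 30 labels/s is 71 s + 20 f = 0 h 1 min 11 s frame 20, i.e. 00:01:11;20.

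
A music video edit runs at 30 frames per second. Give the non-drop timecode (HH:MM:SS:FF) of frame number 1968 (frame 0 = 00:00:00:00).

00:01:05:18

1968 ÷ 30 = 65 full seconds, remainder 18 frames.
65 s = 0 h 1 min 5 s.
Timecode: 00:01:05:18.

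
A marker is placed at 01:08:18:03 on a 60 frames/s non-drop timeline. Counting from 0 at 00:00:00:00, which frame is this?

frame 245883

Total seconds to the label: (1 × 3600 + 8 × 60 + 18) = 4098.
Frame index = 4098 × 60 + 3 = 245883.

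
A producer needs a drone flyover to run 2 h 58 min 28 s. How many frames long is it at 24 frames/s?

2 h 58 min 28 s = 10708 s.
Frames = 10708 × 24 = 256992.

256992 frames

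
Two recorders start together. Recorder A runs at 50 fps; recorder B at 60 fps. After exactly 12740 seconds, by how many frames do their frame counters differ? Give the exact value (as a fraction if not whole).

A emits 50 × 12740 = 637000 frames; B emits 60 × 12740 = 764400.
Difference = 127400 frames; B is ahead of A.

127400 frames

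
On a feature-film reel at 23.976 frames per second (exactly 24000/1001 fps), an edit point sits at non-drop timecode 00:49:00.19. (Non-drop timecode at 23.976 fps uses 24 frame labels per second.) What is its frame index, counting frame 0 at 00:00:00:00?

frame 70579

Total seconds to the label: (0 × 3600 + 49 × 60 + 0) = 2940.
Frame index = 2940 × 24 + 19 = 70579.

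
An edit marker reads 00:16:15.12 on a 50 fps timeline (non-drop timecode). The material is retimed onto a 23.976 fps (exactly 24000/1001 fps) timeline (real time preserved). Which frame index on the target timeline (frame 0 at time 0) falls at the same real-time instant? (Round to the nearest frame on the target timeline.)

Source frame index: (0×3600 + 16×60 + 15) × 50 + 12 = 48762.
Real time: 48762 / (50) = 24381/25 s.
Target frame: (24381/25) × (24000/1001) = 3343680/143 ≈ 23382.378 → 23382.

frame 23382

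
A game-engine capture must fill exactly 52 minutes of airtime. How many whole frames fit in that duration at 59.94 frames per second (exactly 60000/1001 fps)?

52 min = 3120 s.
Frames = 3120 × 60000/1001 = 14400000/77 ≈ 187012.9870.
Complete frames: 187012.

187012 frames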